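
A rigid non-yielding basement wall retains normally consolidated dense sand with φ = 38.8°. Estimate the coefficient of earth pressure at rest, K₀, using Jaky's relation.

0.373

K₀ = 1 − sin φ' = 1 − sin 38.8° = 0.3734.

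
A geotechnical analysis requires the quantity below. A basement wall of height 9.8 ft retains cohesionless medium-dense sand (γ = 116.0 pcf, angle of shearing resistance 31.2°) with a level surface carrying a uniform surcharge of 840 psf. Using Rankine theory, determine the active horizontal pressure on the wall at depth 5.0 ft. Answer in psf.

K_a = (1 − sin φ)/(1 + sin φ) = 0.3175.
σ_v = γz + q = 116.0 × 5.0 + 840 = 1420 psf.
σ_h = K_a σ_v = 0.3175 × 1420 = 450.8 psf.

451 psf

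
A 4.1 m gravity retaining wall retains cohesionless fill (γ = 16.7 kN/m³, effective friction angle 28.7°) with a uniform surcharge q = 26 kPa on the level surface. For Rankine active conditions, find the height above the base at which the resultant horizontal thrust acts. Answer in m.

1.66 m

K_a = 0.3511.
Triangular part P₁ = ½K_aγH² = 49.29 at H/3 = 1.367 m; rectangular part P₂ = K_a q H = 37.43 at H/2 = 2.050 m.
ȳ = (P₁·1.367 + P₂·2.050)/(P₁+P₂) = 1.662 m.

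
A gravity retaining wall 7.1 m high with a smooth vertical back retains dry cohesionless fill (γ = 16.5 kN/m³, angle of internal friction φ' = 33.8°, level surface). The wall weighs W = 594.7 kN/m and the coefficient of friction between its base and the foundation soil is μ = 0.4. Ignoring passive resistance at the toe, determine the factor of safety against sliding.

2.01

K_a = tan²(45° − 33.8°/2) = 0.2851.
P_a = ½K_aγH² = 0.5×0.2851×16.5×7.1² = 118.6 kN/m, acting at H/3 = 2.367 m above the base.
FS_sliding = μW / P_a = 0.4×594.7 / 118.6 = 2.006.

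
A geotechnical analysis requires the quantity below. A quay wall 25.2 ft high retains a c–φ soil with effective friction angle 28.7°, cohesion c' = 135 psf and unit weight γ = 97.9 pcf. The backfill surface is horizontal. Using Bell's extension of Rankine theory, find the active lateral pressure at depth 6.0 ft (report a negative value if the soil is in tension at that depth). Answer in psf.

K_a = (1 − sin φ)/(1 + sin φ) = 0.3511.
σ_a = K_a γ z − 2c√K_a = 0.3511×97.9×6.0 − 2×135×0.5926 = 46.27 psf.

46.3 psf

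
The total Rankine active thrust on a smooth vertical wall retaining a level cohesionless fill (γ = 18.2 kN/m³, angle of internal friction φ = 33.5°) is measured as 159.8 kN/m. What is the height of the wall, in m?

K_a = 0.2887. P_a = ½ K_a γ H² ⇒ H = √(2P_a/(K_a γ)).
H = √(2×159.8/(0.2887×18.2)) = 7.799 m.

7.80 m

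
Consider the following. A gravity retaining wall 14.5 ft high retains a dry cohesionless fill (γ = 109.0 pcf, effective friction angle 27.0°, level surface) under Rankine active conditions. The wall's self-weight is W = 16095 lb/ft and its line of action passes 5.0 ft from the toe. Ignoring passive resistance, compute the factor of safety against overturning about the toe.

K_a = tan²(45° − 27.0°/2) = 0.3755.
P_a = ½K_aγH² = 0.5×0.3755×109.0×14.5² = 4303 lb/ft, acting at H/3 = 4.833 ft above the base.
Overturning moment M_o = P_a × H/3 = 4303 × 4.833 = 20800.
Resisting moment M_r = W × 5.0 = 16095 × 5.0 = 80480.
FS_overturning = M_r/M_o = 80480/20800 = 3.869.

3.87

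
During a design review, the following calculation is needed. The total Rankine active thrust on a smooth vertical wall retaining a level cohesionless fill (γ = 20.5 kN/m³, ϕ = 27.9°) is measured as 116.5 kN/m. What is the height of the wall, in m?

K_a = 0.3625. P_a = ½ K_a γ H² ⇒ H = √(2P_a/(K_a γ)).
H = √(2×116.5/(0.3625×20.5)) = 5.600 m.

5.60 m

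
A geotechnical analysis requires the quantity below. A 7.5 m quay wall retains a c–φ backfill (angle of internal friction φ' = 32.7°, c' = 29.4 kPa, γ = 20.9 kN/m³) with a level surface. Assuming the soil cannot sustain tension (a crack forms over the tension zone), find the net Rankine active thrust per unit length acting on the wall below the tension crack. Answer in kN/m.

17.2 kN/m

K_a = 0.2985; √K_a = 0.5464.
Tension-crack depth z_c = 2c/(γ√K_a) = 2×29.4/(20.9×0.5464) = 5.149 m.
σ_a at base = K_a γ H − 2c√K_a = 0.2985×20.9×7.5 − 2×29.4×0.5464 = 14.66 kPa.
P_a = ½ × 14.66 × (H − z_c) = 0.5×14.66×2.351 = 17.23 kN/m.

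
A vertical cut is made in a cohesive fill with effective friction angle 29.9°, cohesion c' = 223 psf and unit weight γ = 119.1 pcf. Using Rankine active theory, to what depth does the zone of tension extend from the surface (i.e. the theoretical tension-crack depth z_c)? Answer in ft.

K_a = tan²(45° − 29.9°/2) = 0.3347; √K_a = 0.5785.
The active pressure is zero where K_a γ z = 2c√K_a, so z_c = 2c/(γ√K_a) = 2×223/(119.1×0.5785) = 6.473 ft.

6.47 ft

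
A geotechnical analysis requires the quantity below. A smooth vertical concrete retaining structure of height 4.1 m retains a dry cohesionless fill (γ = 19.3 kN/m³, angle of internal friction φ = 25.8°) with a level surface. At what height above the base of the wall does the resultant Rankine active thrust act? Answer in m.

K_a = 0.3935.
The pressure distribution is triangular, so the resultant acts at H/3 above the base = 4.1/3 = 1.367 m.

1.37 m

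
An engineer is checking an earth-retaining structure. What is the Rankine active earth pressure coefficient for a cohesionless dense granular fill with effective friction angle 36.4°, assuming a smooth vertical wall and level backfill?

0.255

K_a = tan²(45° − φ/2) = tan²(26.80°) = 0.2552.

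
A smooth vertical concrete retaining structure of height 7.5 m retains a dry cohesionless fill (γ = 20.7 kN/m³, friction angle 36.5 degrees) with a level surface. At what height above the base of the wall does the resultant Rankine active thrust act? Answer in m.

2.50 m

K_a = 0.2541.
The pressure distribution is triangular, so the resultant acts at H/3 above the base = 7.5/3 = 2.500 m.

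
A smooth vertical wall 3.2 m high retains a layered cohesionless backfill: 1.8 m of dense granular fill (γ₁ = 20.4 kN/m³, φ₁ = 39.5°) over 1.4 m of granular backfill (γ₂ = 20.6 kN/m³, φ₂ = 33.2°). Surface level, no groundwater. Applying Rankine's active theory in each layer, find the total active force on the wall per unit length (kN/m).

28.3 kN/m

K_a1 = tan²(45°−39.5°/2) = 0.2224; K_a2 = tan²(45°−33.2°/2) = 0.2924.
Layer 1: σ at base = K_a1 γ₁ h₁ = 8.168 kPa; P₁ = ½×8.168×1.8 = 7.351.
Layer 2: σ_v at top = γ₁h₁ = 36.72; σ_h top = K_a2×36.72 = 10.74; σ_h base = K_a2×(36.72+20.6×1.4) = 19.17.
P₂ = ½(10.74+19.17)×1.4 = 20.93. Total P_a = 7.351+20.93 = 28.28 kN/m.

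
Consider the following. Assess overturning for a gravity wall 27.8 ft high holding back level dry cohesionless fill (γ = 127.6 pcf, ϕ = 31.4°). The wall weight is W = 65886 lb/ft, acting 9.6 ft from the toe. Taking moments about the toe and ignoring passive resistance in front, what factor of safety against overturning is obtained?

4.40

K_a = tan²(45° − 31.4°/2) = 0.3149.
P_a = ½K_aγH² = 0.5×0.3149×127.6×27.8² = 15530 lb/ft, acting at H/3 = 9.267 ft above the base.
Overturning moment M_o = P_a × H/3 = 15530 × 9.267 = 143900.
Resisting moment M_r = W × 9.6 = 65886 × 9.6 = 632500.
FS_overturning = M_r/M_o = 632500/143900 = 4.396.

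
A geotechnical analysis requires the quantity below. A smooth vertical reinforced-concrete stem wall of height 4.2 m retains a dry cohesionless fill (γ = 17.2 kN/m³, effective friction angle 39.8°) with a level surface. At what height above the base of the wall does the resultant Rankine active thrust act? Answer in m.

K_a = 0.2194.
The pressure distribution is triangular, so the resultant acts at H/3 above the base = 4.2/3 = 1.400 m.

1.40 m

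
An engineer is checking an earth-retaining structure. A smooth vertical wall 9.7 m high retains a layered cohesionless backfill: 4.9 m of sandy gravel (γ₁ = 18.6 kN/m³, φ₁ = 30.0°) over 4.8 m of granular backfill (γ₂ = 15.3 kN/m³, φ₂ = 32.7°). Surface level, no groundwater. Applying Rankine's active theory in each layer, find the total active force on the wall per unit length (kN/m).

K_a1 = tan²(45°−30.0°/2) = 0.3333; K_a2 = tan²(45°−32.7°/2) = 0.2985.
Layer 1: σ at base = K_a1 γ₁ h₁ = 30.38 kPa; P₁ = ½×30.38×4.9 = 74.43.
Layer 2: σ_v at top = γ₁h₁ = 91.14; σ_h top = K_a2×91.14 = 27.21; σ_h base = K_a2×(91.14+15.3×4.8) = 49.13.
P₂ = ½(27.21+49.13)×4.8 = 183.2. Total P_a = 74.43+183.2 = 257.6 kN/m.

258 kN/m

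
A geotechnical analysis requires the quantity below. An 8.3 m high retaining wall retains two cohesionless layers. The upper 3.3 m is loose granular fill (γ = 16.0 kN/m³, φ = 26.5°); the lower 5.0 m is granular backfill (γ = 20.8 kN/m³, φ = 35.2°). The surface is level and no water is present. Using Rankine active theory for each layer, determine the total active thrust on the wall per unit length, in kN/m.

174 kN/m

K_a1 = tan²(45°−26.5°/2) = 0.3829; K_a2 = tan²(45°−35.2°/2) = 0.2687.
Layer 1: σ at base = K_a1 γ₁ h₁ = 20.22 kPa; P₁ = ½×20.22×3.3 = 33.36.
Layer 2: σ_v at top = γ₁h₁ = 52.80; σ_h top = K_a2×52.80 = 14.19; σ_h base = K_a2×(52.80+20.8×5.0) = 42.13.
P₂ = ½(14.19+42.13)×5.0 = 140.8. Total P_a = 33.36+140.8 = 174.2 kN/m.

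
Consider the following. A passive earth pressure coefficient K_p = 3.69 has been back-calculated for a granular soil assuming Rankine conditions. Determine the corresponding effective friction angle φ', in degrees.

35.0°

K_p = (1+sin φ)/(1−sin φ) ⇒ sin φ = (K_p − 1)/(K_p + 1) = 0.5736.
φ = arcsin(0.5736) = 35.00°.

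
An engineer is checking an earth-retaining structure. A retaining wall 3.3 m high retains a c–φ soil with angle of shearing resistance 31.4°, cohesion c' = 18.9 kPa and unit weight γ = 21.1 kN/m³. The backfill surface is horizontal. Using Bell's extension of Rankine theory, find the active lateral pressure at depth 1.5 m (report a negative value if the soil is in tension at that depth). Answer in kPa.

-11.2 kPa

K_a = (1 − sin φ)/(1 + sin φ) = 0.3149.
σ_a = K_a γ z − 2c√K_a = 0.3149×21.1×1.5 − 2×18.9×0.5612 = -11.25 kPa.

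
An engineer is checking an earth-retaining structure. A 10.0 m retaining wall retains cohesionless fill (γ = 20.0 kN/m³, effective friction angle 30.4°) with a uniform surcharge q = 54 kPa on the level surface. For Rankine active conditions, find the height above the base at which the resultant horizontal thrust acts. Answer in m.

3.92 m

K_a = 0.3280.
Triangular part P₁ = ½K_aγH² = 328.0 at H/3 = 3.333 m; rectangular part P₂ = K_a q H = 177.1 at H/2 = 5.000 m.
ȳ = (P₁·3.333 + P₂·5.000)/(P₁+P₂) = 3.918 m.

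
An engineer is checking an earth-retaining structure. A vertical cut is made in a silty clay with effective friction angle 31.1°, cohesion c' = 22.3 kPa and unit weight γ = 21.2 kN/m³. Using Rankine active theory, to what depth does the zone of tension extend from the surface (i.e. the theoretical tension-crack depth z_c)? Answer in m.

K_a = tan²(45° − 31.1°/2) = 0.3188; √K_a = 0.5646.
The active pressure is zero where K_a γ z = 2c√K_a, so z_c = 2c/(γ√K_a) = 2×22.3/(21.2×0.5646) = 3.726 m.

3.73 m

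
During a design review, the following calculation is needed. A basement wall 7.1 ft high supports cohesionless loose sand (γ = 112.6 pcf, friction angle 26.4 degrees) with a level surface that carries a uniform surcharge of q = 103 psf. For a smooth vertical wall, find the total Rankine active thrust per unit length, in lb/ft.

1370 lb/ft

K_a = tan²(45° − φ/2) = 0.3844.
Soil triangle: ½ K_a γ H² = 0.5×0.3844×112.6×7.1² = 1091 lb/ft.
Surcharge rectangle: K_a q H = 0.3844×103×7.1 = 281.1 lb/ft.
Total = 1091 + 281.1 = 1372 lb/ft.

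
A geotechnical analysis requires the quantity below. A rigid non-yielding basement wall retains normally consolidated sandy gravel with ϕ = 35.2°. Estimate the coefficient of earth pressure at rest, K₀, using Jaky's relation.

0.424

K₀ = 1 − sin φ' = 1 − sin 35.2° = 0.4236.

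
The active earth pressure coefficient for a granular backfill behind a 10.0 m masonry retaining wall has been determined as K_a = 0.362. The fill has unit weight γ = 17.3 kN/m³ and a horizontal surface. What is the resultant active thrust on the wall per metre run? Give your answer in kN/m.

313 kN/m

P = ½ K_a γ H² = 0.5 × 0.362 × 17.3 × 10.0² = 313.1 kN/m.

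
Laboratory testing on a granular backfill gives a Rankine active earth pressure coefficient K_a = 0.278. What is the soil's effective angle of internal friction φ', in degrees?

K_a = tan²(45° − φ/2) ⇒ 45° − φ/2 = arctan(√0.278) = 27.80°.
φ = 2(45° − 27.80°) = 34.40°.

34.4°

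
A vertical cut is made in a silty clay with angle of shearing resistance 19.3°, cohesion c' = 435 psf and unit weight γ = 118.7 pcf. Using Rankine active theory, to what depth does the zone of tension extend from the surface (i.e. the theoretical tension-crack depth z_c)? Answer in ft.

K_a = tan²(45° − 19.3°/2) = 0.5032; √K_a = 0.7094.
The active pressure is zero where K_a γ z = 2c√K_a, so z_c = 2c/(γ√K_a) = 2×435/(118.7×0.7094) = 10.33 ft.

10.3 ft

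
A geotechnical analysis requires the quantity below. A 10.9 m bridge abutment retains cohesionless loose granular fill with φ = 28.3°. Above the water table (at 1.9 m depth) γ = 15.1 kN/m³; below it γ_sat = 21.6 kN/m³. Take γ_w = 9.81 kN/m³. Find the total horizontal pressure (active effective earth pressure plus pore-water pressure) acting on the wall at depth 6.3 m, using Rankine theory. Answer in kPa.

K_a = (1 − sin φ)/(1 + sin φ) = 0.3568.
γ' = 21.6 − 9.81 = 11.79 kN/m³.
Effective vertical stress at 6.3 m: σ'_v = 15.1×1.9 + 11.79×4.40 = 80.57 kPa.
σ'_h = K_a σ'_v = 0.3568 × 80.57 = 28.74 kPa; u = γ_w × 4.40 = 43.16 kPa.
Total σ_h = 28.74 + 43.16 = 71.91 kPa.

71.9 kPa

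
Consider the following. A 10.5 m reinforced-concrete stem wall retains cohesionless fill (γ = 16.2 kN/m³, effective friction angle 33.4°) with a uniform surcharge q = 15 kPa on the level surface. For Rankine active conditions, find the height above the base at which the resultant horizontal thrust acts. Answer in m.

3.76 m

K_a = 0.2899.
Triangular part P₁ = ½K_aγH² = 258.9 at H/3 = 3.500 m; rectangular part P₂ = K_a q H = 45.66 at H/2 = 5.250 m.
ȳ = (P₁·3.500 + P₂·5.250)/(P₁+P₂) = 3.762 m.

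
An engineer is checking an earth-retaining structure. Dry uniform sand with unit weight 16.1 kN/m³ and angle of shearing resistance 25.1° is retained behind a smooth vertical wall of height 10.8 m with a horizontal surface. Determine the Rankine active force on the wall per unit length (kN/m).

380 kN/m

K_a = tan²(45° − φ/2) = 0.4043.
P_a = ½ K_a γ H² = 0.5 × 0.4043 × 16.1 × 10.8² = 379.6 kN/m.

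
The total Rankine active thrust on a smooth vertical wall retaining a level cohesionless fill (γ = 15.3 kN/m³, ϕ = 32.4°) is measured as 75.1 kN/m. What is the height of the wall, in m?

K_a = 0.3022. P_a = ½ K_a γ H² ⇒ H = √(2P_a/(K_a γ)).
H = √(2×75.1/(0.3022×15.3)) = 5.699 m.

5.70 m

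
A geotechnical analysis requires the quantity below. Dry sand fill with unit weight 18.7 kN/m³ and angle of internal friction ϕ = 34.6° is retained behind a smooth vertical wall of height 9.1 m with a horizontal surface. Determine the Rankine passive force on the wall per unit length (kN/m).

2810 kN/m

K_p = tan²(45° + φ/2) = 3.628.
P_p = ½ K_p γ H² = 0.5 × 3.628 × 18.7 × 9.1² = 2809 kN/m.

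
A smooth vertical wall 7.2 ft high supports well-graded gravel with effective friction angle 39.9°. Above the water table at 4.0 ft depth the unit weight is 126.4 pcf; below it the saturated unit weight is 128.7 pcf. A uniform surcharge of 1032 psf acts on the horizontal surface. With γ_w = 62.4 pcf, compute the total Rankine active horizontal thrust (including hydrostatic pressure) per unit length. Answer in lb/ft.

2590 lb/ft

K_a = tan²(45° − φ/2) = 0.2184.
γ' = 128.7 − 62.4 = 66.30 pcf. h₂ = H − d_w = 3.2 ft.
σ'_h: at surface K_a·q = 225.4; at WT K_a(q+γd_w) = 335.9; at base K_a(q+γd_w+γ'h₂) = 382.2 psf.
P₁ = ½(225.4+335.9)×4.0 = 1123; P₂ = ½(335.9+382.2)×3.2 = 1149; P_w = ½γ_w h₂² = 319.5.
Total = 1123+1149+319.5 = 2591 lb/ft.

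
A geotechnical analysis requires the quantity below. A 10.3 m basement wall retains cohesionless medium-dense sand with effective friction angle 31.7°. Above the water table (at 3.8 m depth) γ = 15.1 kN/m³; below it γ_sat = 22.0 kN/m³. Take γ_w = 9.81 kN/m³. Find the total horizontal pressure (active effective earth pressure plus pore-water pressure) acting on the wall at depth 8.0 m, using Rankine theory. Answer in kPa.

K_a = (1 − sin φ)/(1 + sin φ) = 0.3111.
γ' = 22.0 − 9.81 = 12.19 kN/m³.
Effective vertical stress at 8.0 m: σ'_v = 15.1×3.8 + 12.19×4.20 = 108.6 kPa.
σ'_h = K_a σ'_v = 0.3111 × 108.6 = 33.78 kPa; u = γ_w × 4.20 = 41.20 kPa.
Total σ_h = 33.78 + 41.20 = 74.98 kPa.

75.0 kPa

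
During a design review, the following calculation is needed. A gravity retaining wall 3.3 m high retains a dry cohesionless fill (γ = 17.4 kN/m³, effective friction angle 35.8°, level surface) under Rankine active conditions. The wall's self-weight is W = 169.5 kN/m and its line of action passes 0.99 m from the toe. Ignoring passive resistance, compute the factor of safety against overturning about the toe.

K_a = tan²(45° − 35.8°/2) = 0.2619.
P_a = ½K_aγH² = 0.5×0.2619×17.4×3.3² = 24.81 kN/m, acting at H/3 = 1.100 m above the base.
Overturning moment M_o = P_a × H/3 = 24.81 × 1.100 = 27.29.
Resisting moment M_r = W × 0.99 = 169.5 × 0.99 = 167.8.
FS_overturning = M_r/M_o = 167.8/27.29 = 6.149.

6.15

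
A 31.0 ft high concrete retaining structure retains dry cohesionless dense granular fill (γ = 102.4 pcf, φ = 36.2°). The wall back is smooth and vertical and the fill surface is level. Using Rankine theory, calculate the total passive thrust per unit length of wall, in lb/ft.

K_p = tan²(45° + φ/2) = 3.885.
P_p = ½ K_p γ H² = 0.5 × 3.885 × 102.4 × 31.0² = 191200 lb/ft.

191000 lb/ft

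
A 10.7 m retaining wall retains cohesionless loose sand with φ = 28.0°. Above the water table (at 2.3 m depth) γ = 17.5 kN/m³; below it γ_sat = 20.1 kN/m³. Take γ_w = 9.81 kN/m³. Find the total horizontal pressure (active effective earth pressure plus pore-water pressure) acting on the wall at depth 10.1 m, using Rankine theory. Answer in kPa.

120 kPa

K_a = (1 − sin φ)/(1 + sin φ) = 0.3610.
γ' = 20.1 − 9.81 = 10.29 kN/m³.
Effective vertical stress at 10.1 m: σ'_v = 17.5×2.3 + 10.29×7.80 = 120.5 kPa.
σ'_h = K_a σ'_v = 0.3610 × 120.5 = 43.51 kPa; u = γ_w × 7.80 = 76.52 kPa.
Total σ_h = 43.51 + 76.52 = 120.0 kPa.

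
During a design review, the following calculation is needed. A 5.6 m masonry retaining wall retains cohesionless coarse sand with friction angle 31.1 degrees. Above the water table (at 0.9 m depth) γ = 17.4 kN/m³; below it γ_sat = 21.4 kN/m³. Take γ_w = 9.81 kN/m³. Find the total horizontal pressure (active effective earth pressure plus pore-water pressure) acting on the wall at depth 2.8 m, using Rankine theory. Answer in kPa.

K_a = (1 − sin φ)/(1 + sin φ) = 0.3188.
γ' = 21.4 − 9.81 = 11.59 kN/m³.
Effective vertical stress at 2.8 m: σ'_v = 17.4×0.9 + 11.59×1.90 = 37.68 kPa.
σ'_h = K_a σ'_v = 0.3188 × 37.68 = 12.01 kPa; u = γ_w × 1.90 = 18.64 kPa.
Total σ_h = 12.01 + 18.64 = 30.65 kPa.

30.7 kPa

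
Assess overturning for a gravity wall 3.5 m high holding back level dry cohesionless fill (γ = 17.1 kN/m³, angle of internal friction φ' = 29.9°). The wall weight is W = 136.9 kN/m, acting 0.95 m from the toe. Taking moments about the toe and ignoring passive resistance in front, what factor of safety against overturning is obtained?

3.18

K_a = tan²(45° − 29.9°/2) = 0.3347.
P_a = ½K_aγH² = 0.5×0.3347×17.1×3.5² = 35.05 kN/m, acting at H/3 = 1.167 m above the base.
Overturning moment M_o = P_a × H/3 = 35.05 × 1.167 = 40.90.
Resisting moment M_r = W × 0.95 = 136.9 × 0.95 = 130.1.
FS_overturning = M_r/M_o = 130.1/40.90 = 3.180.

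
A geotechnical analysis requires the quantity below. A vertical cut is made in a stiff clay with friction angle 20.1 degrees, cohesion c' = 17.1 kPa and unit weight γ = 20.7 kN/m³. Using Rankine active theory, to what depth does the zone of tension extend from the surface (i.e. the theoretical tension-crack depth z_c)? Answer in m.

2.36 m

K_a = tan²(45° − 20.1°/2) = 0.4885; √K_a = 0.6989.
The active pressure is zero where K_a γ z = 2c√K_a, so z_c = 2c/(γ√K_a) = 2×17.1/(20.7×0.6989) = 2.364 m.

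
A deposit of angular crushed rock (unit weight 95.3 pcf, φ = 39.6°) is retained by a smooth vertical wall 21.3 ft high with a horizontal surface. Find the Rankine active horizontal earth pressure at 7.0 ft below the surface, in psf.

148 psf

K_a = (1 − sin φ)/(1 + sin φ) = 0.2214.
σ_h = K_a γ z = 0.2214 × 95.3 × 7.0 = 147.7 psf.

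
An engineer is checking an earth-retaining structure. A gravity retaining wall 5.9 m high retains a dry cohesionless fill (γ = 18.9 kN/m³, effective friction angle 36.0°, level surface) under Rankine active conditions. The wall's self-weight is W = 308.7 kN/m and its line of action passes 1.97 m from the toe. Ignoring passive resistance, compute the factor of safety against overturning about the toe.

3.62

K_a = tan²(45° − 36.0°/2) = 0.2596.
P_a = ½K_aγH² = 0.5×0.2596×18.9×5.9² = 85.40 kN/m, acting at H/3 = 1.967 m above the base.
Overturning moment M_o = P_a × H/3 = 85.40 × 1.967 = 168.0.
Resisting moment M_r = W × 1.97 = 308.7 × 1.97 = 608.1.
FS_overturning = M_r/M_o = 608.1/168.0 = 3.621.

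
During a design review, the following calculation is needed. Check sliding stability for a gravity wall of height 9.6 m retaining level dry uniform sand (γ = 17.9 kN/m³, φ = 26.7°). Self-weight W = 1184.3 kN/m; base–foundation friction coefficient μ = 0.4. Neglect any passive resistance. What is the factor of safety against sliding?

K_a = tan²(45° − 26.7°/2) = 0.3800.
P_a = ½K_aγH² = 0.5×0.3800×17.9×9.6² = 313.4 kN/m, acting at H/3 = 3.200 m above the base.
FS_sliding = μW / P_a = 0.4×1184.3 / 313.4 = 1.512.

1.51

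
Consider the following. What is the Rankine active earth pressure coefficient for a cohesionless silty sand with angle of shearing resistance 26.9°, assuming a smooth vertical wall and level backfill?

K_a = (1 − sin φ)/(1 + sin φ) = (1 − sin 26.9°)/(1 + sin 26.9°) = 0.3770.

0.377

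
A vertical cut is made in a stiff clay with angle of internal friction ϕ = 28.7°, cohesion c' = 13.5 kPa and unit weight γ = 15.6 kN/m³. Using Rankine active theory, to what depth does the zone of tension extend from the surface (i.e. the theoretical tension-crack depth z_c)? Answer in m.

K_a = tan²(45° − 28.7°/2) = 0.3511; √K_a = 0.5926.
The active pressure is zero where K_a γ z = 2c√K_a, so z_c = 2c/(γ√K_a) = 2×13.5/(15.6×0.5926) = 2.921 m.

2.92 m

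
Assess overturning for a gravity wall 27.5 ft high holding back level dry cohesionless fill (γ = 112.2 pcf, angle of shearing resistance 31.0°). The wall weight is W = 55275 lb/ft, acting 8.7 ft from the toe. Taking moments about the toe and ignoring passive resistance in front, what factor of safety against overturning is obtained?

3.86

K_a = tan²(45° − 31.0°/2) = 0.3201.
P_a = ½K_aγH² = 0.5×0.3201×112.2×27.5² = 13580 lb/ft, acting at H/3 = 9.167 ft above the base.
Overturning moment M_o = P_a × H/3 = 13580 × 9.167 = 124500.
Resisting moment M_r = W × 8.7 = 55275 × 8.7 = 480900.
FS_overturning = M_r/M_o = 480900/124500 = 3.863.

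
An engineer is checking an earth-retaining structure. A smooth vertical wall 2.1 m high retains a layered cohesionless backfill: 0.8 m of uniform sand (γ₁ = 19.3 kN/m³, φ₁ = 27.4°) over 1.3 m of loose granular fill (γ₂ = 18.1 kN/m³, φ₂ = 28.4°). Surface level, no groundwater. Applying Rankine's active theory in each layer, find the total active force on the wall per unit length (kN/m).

14.9 kN/m

K_a1 = tan²(45°−27.4°/2) = 0.3697; K_a2 = tan²(45°−28.4°/2) = 0.3554.
Layer 1: σ at base = K_a1 γ₁ h₁ = 5.708 kPa; P₁ = ½×5.708×0.8 = 2.283.
Layer 2: σ_v at top = γ₁h₁ = 15.44; σ_h top = K_a2×15.44 = 5.487; σ_h base = K_a2×(15.44+18.1×1.3) = 13.85.
P₂ = ½(5.487+13.85)×1.3 = 12.57. Total P_a = 2.283+12.57 = 14.85 kN/m.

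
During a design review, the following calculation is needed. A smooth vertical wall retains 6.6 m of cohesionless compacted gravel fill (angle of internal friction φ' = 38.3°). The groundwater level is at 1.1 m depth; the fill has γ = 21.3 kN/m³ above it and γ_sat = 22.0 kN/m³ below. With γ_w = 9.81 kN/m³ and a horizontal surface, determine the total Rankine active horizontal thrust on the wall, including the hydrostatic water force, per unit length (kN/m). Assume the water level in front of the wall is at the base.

225 kN/m

K_a = tan²(45° − φ/2) = 0.2347.
γ' = 22.0 − 9.81 = 12.19 kN/m³. Depth below WT = 5.5 m.
σ'_h at WT = K_a γ d_w = 5.500 kPa; at base = 5.500 + K_a γ' × 5.5 = 21.24 kPa.
P₁ (0–1.1 m) = ½×5.500×1.1 = 3.025. P₂ (1.1–6.6 m) = ½(5.500+21.24)×5.5 = 73.53.
P_w = ½ γ_w h₂² = 0.5×9.81×5.5² = 148.4. Total = 3.025+73.53+148.4 = 224.9 kN/m.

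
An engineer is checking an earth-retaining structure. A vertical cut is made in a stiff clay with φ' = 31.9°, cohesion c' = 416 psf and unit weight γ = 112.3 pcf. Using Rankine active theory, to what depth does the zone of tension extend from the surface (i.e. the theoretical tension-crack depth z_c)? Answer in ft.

13.3 ft

K_a = tan²(45° − 31.9°/2) = 0.3085; √K_a = 0.5555.
The active pressure is zero where K_a γ z = 2c√K_a, so z_c = 2c/(γ√K_a) = 2×416/(112.3×0.5555) = 13.34 ft.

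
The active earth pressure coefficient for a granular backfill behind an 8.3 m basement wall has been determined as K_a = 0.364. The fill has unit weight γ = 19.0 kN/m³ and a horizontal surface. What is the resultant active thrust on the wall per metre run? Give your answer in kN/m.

P = ½ K_a γ H² = 0.5 × 0.364 × 19.0 × 8.3² = 238.2 kN/m.

238 kN/m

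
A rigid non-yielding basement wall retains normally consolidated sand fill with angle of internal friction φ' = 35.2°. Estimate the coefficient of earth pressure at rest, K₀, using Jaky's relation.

K₀ = 1 − sin φ' = 1 − sin 35.2° = 0.4236.

0.424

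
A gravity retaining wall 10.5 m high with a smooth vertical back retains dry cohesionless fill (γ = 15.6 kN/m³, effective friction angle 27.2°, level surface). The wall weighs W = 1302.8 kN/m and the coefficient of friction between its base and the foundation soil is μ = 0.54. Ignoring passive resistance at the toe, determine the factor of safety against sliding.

K_a = tan²(45° − 27.2°/2) = 0.3726.
P_a = ½K_aγH² = 0.5×0.3726×15.6×10.5² = 320.4 kN/m, acting at H/3 = 3.500 m above the base.
FS_sliding = μW / P_a = 0.54×1302.8 / 320.4 = 2.196.

2.20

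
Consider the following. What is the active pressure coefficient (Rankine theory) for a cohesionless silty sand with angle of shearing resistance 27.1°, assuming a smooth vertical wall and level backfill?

0.374

K_a = (1 − sin φ)/(1 + sin φ) = (1 − sin 27.1°)/(1 + sin 27.1°) = 0.3741.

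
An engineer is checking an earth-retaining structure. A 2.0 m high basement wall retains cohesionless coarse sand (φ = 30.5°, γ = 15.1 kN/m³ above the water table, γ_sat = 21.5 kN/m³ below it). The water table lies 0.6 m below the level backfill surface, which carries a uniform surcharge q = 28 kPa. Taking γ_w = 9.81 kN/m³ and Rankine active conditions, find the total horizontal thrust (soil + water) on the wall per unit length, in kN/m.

K_a = tan²(45° − φ/2) = 0.3267.
γ' = 21.5 − 9.81 = 11.69 kN/m³. h₂ = H − d_w = 1.4 m.
σ'_h: at surface K_a·q = 9.147; at WT K_a(q+γd_w) = 12.11; at base K_a(q+γd_w+γ'h₂) = 17.45 kPa.
P₁ = ½(9.147+12.11)×0.6 = 6.376; P₂ = ½(12.11+17.45)×1.4 = 20.69; P_w = ½γ_w h₂² = 9.614.
Total = 6.376+20.69+9.614 = 36.68 kN/m.

36.7 kN/m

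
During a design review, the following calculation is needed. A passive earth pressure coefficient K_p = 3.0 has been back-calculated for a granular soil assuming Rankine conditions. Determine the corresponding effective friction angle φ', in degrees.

30.0°

K_p = (1+sin φ)/(1−sin φ) ⇒ sin φ = (K_p − 1)/(K_p + 1) = 0.5000.
φ = arcsin(0.5000) = 30.00°.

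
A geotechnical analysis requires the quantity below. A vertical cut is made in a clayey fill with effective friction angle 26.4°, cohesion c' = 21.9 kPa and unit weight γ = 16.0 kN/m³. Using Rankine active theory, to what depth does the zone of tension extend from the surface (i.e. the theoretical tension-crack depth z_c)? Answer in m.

4.42 m

K_a = tan²(45° − 26.4°/2) = 0.3844; √K_a = 0.6200.
The active pressure is zero where K_a γ z = 2c√K_a, so z_c = 2c/(γ√K_a) = 2×21.9/(16.0×0.6200) = 4.415 m.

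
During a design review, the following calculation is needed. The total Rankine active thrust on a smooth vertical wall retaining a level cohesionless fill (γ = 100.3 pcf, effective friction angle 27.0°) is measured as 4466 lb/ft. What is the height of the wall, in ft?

15.4 ft

K_a = 0.3755. P_a = ½ K_a γ H² ⇒ H = √(2P_a/(K_a γ)).
H = √(2×4466/(0.3755×100.3)) = 15.40 ft.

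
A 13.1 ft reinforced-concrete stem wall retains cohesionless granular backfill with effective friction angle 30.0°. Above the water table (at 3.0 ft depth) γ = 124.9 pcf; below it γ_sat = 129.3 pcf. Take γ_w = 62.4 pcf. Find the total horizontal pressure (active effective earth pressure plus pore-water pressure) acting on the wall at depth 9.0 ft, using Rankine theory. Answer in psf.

633 psf

K_a = (1 − sin φ)/(1 + sin φ) = 0.3333.
γ' = 129.3 − 62.4 = 66.90 pcf.
Effective vertical stress at 9.0 ft: σ'_v = 124.9×3.0 + 66.90×6.00 = 776.1 psf.
σ'_h = K_a σ'_v = 0.3333 × 776.1 = 258.7 psf; u = γ_w × 6.00 = 374.4 psf.
Total σ_h = 258.7 + 374.4 = 633.1 psf.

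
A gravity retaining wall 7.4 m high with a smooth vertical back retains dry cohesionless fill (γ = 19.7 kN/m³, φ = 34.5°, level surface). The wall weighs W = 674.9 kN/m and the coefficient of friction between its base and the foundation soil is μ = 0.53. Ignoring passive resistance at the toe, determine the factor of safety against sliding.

2.40

K_a = tan²(45° − 34.5°/2) = 0.2768.
P_a = ½K_aγH² = 0.5×0.2768×19.7×7.4² = 149.3 kN/m, acting at H/3 = 2.467 m above the base.
FS_sliding = μW / P_a = 0.53×674.9 / 149.3 = 2.396.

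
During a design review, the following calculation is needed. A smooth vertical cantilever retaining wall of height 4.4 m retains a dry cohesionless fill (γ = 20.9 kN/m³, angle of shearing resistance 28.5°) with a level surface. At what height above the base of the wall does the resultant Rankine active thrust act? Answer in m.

K_a = 0.3540.
The pressure distribution is triangular, so the resultant acts at H/3 above the base = 4.4/3 = 1.467 m.

1.47 m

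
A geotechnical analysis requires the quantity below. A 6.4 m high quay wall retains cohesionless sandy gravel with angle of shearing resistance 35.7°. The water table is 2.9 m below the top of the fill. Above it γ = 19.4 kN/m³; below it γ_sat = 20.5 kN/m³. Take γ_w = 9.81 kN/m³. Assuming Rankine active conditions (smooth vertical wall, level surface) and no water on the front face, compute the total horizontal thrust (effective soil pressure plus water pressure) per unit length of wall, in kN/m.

K_a = tan²(45° − φ/2) = 0.2630.
γ' = 20.5 − 9.81 = 10.69 kN/m³. Depth below WT = 3.5 m.
σ'_h at WT = K_a γ d_w = 14.80 kPa; at base = 14.80 + K_a γ' × 3.5 = 24.64 kPa.
P₁ (0–2.9 m) = ½×14.80×2.9 = 21.45. P₂ (2.9–6.4 m) = ½(14.80+24.64)×3.5 = 69.01.
P_w = ½ γ_w h₂² = 0.5×9.81×3.5² = 60.09. Total = 21.45+69.01+60.09 = 150.5 kN/m.

151 kN/m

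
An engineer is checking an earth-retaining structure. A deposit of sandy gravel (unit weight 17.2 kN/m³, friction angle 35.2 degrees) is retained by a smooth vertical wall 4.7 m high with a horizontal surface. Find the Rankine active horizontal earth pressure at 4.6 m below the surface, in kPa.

K_a = (1 − sin φ)/(1 + sin φ) = 0.2687.
σ_h = K_a γ z = 0.2687 × 17.2 × 4.6 = 21.26 kPa.

21.3 kPa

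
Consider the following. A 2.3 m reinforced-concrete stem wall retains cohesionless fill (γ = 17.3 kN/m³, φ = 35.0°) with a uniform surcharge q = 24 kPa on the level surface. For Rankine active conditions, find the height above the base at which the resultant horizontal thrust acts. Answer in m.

0.976 m

K_a = 0.2710.
Triangular part P₁ = ½K_aγH² = 12.40 at H/3 = 0.7667 m; rectangular part P₂ = K_a q H = 14.96 at H/2 = 1.150 m.
ȳ = (P₁·0.7667 + P₂·1.150)/(P₁+P₂) = 0.9763 m.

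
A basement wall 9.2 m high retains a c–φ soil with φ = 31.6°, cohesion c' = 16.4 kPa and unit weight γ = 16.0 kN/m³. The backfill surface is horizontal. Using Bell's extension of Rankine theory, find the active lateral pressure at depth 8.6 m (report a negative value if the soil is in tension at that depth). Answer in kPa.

24.6 kPa

K_a = (1 − sin φ)/(1 + sin φ) = 0.3123.
σ_a = K_a γ z − 2c√K_a = 0.3123×16.0×8.6 − 2×16.4×0.5589 = 24.65 kPa.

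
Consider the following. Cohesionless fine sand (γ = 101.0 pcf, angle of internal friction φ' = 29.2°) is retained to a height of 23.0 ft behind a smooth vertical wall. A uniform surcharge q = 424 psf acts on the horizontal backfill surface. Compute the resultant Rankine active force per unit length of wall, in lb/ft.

12600 lb/ft

K_a = tan²(45° − φ/2) = 0.3442.
Soil triangle: ½ K_a γ H² = 0.5×0.3442×101.0×23.0² = 9195 lb/ft.
Surcharge rectangle: K_a q H = 0.3442×424×23.0 = 3357 lb/ft.
Total = 9195 + 3357 = 12550 lb/ft.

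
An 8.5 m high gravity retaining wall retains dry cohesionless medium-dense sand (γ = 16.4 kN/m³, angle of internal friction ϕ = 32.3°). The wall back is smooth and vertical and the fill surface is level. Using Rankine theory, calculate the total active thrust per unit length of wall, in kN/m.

180 kN/m

K_a = tan²(45° − φ/2) = 0.3035.
P_a = ½ K_a γ H² = 0.5 × 0.3035 × 16.4 × 8.5² = 179.8 kN/m.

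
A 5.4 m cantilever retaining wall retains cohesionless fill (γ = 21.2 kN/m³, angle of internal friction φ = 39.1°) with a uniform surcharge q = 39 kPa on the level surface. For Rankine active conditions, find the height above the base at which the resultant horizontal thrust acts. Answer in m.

K_a = 0.2265.
Triangular part P₁ = ½K_aγH² = 70.01 at H/3 = 1.800 m; rectangular part P₂ = K_a q H = 47.70 at H/2 = 2.700 m.
ȳ = (P₁·1.800 + P₂·2.700)/(P₁+P₂) = 2.165 m.

2.16 m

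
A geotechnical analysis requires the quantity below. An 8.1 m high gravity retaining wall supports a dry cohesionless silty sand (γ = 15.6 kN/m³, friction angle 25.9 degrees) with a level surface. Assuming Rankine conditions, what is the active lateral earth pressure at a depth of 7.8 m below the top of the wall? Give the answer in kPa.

47.7 kPa

K_a = (1 − sin φ)/(1 + sin φ) = 0.3920.
σ_h = K_a γ z = 0.3920 × 15.6 × 7.8 = 47.70 kPa.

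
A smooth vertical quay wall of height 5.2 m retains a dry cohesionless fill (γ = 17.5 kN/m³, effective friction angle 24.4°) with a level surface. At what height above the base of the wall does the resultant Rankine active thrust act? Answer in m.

1.73 m

K_a = 0.4153.
The pressure distribution is triangular, so the resultant acts at H/3 above the base = 5.2/3 = 1.733 m.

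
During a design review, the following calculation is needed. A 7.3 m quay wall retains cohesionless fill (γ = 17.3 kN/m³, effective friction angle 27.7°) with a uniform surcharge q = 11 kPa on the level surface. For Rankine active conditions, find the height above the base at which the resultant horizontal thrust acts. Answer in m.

2.61 m

K_a = 0.3653.
Triangular part P₁ = ½K_aγH² = 168.4 at H/3 = 2.433 m; rectangular part P₂ = K_a q H = 29.34 at H/2 = 3.650 m.
ȳ = (P₁·2.433 + P₂·3.650)/(P₁+P₂) = 2.614 m.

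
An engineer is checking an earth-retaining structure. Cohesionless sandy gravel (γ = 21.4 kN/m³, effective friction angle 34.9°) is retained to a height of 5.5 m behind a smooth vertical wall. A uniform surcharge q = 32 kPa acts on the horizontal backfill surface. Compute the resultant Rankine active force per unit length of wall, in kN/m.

136 kN/m

K_a = tan²(45° − φ/2) = 0.2721.
Soil triangle: ½ K_a γ H² = 0.5×0.2721×21.4×5.5² = 88.09 kN/m.
Surcharge rectangle: K_a q H = 0.2721×32×5.5 = 47.90 kN/m.
Total = 88.09 + 47.90 = 136.0 kN/m.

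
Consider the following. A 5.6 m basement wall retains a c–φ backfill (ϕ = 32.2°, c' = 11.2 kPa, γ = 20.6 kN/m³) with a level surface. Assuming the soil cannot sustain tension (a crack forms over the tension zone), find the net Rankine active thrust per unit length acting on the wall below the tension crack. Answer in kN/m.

K_a = 0.3047; √K_a = 0.5520.
Tension-crack depth z_c = 2c/(γ√K_a) = 2×11.2/(20.6×0.5520) = 1.970 m.
σ_a at base = K_a γ H − 2c√K_a = 0.3047×20.6×5.6 − 2×11.2×0.5520 = 22.79 kPa.
P_a = ½ × 22.79 × (H − z_c) = 0.5×22.79×3.630 = 41.36 kN/m.

41.4 kN/m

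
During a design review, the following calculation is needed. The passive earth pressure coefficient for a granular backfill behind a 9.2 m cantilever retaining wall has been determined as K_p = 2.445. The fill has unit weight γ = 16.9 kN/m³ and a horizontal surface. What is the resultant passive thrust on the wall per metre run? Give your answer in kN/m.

P = ½ K_p γ H² = 0.5 × 2.445 × 16.9 × 9.2² = 1749 kN/m.

1750 kN/m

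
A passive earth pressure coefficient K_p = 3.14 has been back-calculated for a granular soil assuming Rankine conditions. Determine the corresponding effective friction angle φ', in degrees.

31.1°

K_p = (1+sin φ)/(1−sin φ) ⇒ sin φ = (K_p − 1)/(K_p + 1) = 0.5169.
φ = arcsin(0.5169) = 31.13°.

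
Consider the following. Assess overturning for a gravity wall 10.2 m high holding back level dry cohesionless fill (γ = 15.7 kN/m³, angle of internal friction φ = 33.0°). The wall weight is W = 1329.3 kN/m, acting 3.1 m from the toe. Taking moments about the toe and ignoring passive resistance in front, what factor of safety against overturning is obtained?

K_a = tan²(45° − 33.0°/2) = 0.2948.
P_a = ½K_aγH² = 0.5×0.2948×15.7×10.2² = 240.8 kN/m, acting at H/3 = 3.400 m above the base.
Overturning moment M_o = P_a × H/3 = 240.8 × 3.400 = 818.6.
Resisting moment M_r = W × 3.1 = 1329.3 × 3.1 = 4121.
FS_overturning = M_r/M_o = 4121/818.6 = 5.034.

5.03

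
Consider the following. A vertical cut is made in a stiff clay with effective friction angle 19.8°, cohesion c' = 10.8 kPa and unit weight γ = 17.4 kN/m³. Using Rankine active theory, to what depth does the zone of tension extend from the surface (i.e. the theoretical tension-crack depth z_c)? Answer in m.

K_a = tan²(45° − 19.8°/2) = 0.4939; √K_a = 0.7028.
The active pressure is zero where K_a γ z = 2c√K_a, so z_c = 2c/(γ√K_a) = 2×10.8/(17.4×0.7028) = 1.766 m.

1.77 m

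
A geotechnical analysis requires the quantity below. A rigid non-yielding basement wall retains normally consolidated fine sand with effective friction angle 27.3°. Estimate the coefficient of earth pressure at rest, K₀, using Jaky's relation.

0.541

K₀ = 1 − sin φ' = 1 − sin 27.3° = 0.5414.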